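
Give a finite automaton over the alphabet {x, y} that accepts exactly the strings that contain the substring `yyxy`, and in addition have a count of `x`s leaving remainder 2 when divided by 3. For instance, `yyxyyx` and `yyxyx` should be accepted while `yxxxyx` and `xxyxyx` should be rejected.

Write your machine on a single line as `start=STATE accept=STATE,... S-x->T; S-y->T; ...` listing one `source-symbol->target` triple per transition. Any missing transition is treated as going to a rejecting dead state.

Build one automaton per condition and run them in lockstep. The first has 5 states tracking whether and how much of `yyxy` has been seen; the second has 3 states tracking the count of `x`s modulo 3. A product state is a pair (one from each), accepting exactly when both do.
          x    y  
>  q0     q1   q2 
   q1     q3   q4 
   q2     q1   q5 
   q3     q0   q6 
   q4     q3   q7 
   q5     q8   q5 
   q6     q0   q9 
   q7    q10   q7 
   q8     q3  q11 
   q9    q12   q9 
   q10    q0  q13 
   q11   q13  q11 
   q12    q1  q14 
 * q13   q14  q13 
   q14   q11  q14 
(> = start, * = accepting)

start=q0; accept=q13; q0-x->q1; q0-y->q2; q1-x->q3; q1-y->q4; q2-x->q1; q2-y->q5; q3-x->q0; q3-y->q6; q4-x->q3; q4-y->q7; q5-x->q8; q5-y->q5; q6-x->q0; q6-y->q9; q7-x->q10; q7-y->q7; q8-x->q3; q8-y->q11; q9-x->q12; q9-y->q9; q10-x->q0; q10-y->q13; q11-x->q13; q11-y->q11; q12-x->q1; q12-y->q14; q13-x->q14; q13-y->q13; q14-x->q11; q14-y->q14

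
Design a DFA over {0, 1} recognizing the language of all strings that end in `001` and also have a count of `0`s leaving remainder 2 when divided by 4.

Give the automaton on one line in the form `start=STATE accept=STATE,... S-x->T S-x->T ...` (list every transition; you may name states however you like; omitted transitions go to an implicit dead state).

Handle the two conditions separately and then intersect. The first has 4 states tracking how much of the suffix `001` has currently been matched; the second has 4 states tracking the count of `0`s modulo 4. A product state is a pair (one from each), accepting exactly when both do. Equivalent product states are then merged.
        0   1  
>  q0   q1  q0 
   q1   q2  q3 
   q2   q4  q5 
   q3   q6  q3 
   q4   q0  q4 
 * q5   q4  q6 
   q6   q4  q6 
(> = start, * = accepting)

start=q0 accept=q5 q0-0->q1 q0-1->q0 q1-0->q2 q1-1->q3 q2-0->q4 q2-1->q5 q3-0->q6 q3-1->q3 q4-0->q0 q4-1->q4 q5-0->q4 q5-1->q6 q6-0->q4 q6-1->q6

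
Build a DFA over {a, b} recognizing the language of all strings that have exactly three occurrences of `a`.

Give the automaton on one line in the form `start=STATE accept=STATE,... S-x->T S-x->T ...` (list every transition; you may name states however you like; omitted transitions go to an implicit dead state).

start=S0 accept=S3 S0-a->S1 S0-b->S0 S1-a->S2 S1-b->S1 S2-a->S3 S2-b->S2 S3-a->S4 S3-b->S3 S4-a->S4 S4-b->S4

Count `a`s, saturating at 4: states S0 through S3 mean 0 through 3 `a`s seen; S4 means more than 3. Each `a` increments (capped at S4); other symbols loop. Accept from {S3}.
With 5 states:
        a   b  
>  S0   S1  S0 
   S1   S2  S1 
   S2   S3  S2 
 * S3   S4  S3 
   S4   S4  S4 
(> = start, * = accepting)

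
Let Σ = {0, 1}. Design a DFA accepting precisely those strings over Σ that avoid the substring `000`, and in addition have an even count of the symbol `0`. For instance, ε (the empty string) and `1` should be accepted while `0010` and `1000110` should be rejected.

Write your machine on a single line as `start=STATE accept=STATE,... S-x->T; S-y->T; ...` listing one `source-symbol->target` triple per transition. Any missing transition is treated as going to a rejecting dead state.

Handle the two conditions separately and then intersect. The first has 4 states tracking partial matches of the forbidden pattern `000`; the second has 2 states tracking the count of `0`s modulo 2. A product state is a pair (one from each), accepting exactly when both do. After merging equivalent states the machine shrinks.
A 7-state machine:
        0   1  
>* S0   S1  S0 
   S1   S2  S3 
 * S2   S4  S0 
   S3   S5  S3 
   S4   S4  S4 
 * S5   S6  S0 
   S6   S4  S3 
(> = start, * = accepting)

start=S0; accept=S0,S2,S5; S0-0->S1; S0-1->S0; S1-0->S2; S1-1->S3; S2-0->S4; S2-1->S0; S3-0->S5; S3-1->S3; S4-0->S4; S4-1->S4; S5-0->S6; S5-1->S0; S6-0->S4; S6-1->S3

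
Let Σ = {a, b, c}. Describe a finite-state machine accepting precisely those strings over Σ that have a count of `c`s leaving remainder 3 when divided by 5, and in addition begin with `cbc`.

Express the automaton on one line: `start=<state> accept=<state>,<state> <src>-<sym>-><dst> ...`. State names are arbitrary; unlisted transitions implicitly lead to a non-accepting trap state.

Run two small machines in parallel and take their product. One (5 states) tracks the count of `c`s modulo 5; the other (5 states) tracks whether the input so far still matches the prefix `cbc`. Each combined state is a pair, one component from each; accept when both components accept. After merging equivalent states the machine shrinks.
9 states suffice.
        a   b   c  
>  S0   S1  S1  S2 
   S1   S1  S1  S1 
   S2   S1  S3  S1 
   S3   S1  S1  S4 
   S4   S4  S4  S5 
 * S5   S5  S5  S6 
   S6   S6  S6  S7 
   S7   S7  S7  S8 
   S8   S8  S8  S4 
(> = start, * = accepting)

start=S0 accept=S5 S0-a->S1 S0-b->S1 S0-c->S2 S1-a->S1 S1-b->S1 S1-c->S1 S2-a->S1 S2-b->S3 S2-c->S1 S3-a->S1 S3-b->S1 S3-c->S4 S4-a->S4 S4-b->S4 S4-c->S5 S5-a->S5 S5-b->S5 S5-c->S6 S6-a->S6 S6-b->S6 S6-c->S7 S7-a->S7 S7-b->S7 S7-c->S8 S8-a->S8 S8-b->S8 S8-c->S4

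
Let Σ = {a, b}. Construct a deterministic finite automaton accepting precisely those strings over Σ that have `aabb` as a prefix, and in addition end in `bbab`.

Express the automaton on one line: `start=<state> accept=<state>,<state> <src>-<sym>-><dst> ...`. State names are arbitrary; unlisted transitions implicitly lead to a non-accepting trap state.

start=s0 accept=s12 s0-a->s1 s0-b->s2 s1-a->s3 s1-b->s2 s2-a->s4 s2-b->s5 s3-a->s4 s3-b->s6 s4-a->s4 s4-b->s2 s5-a->s7 s5-b->s5 s6-a->s4 s6-b->s8 s7-a->s4 s7-b->s9 s8-a->s10 s8-b->s8 s9-a->s4 s9-b->s5 s10-a->s11 s10-b->s12 s11-a->s11 s11-b->s13 s12-a->s11 s12-b->s8 s13-a->s11 s13-b->s8

Run two small machines in parallel and take their product. One (6 states) tracks whether the input so far still matches the prefix `aabb`; the other (5 states) tracks how much of the suffix `bbab` has currently been matched. Each combined state is a pair, one component from each; accept when both components accept.
          a    b  
>  s0     s1   s2 
   s1     s3   s2 
   s2     s4   s5 
   s3     s4   s6 
   s4     s4   s2 
   s5     s7   s5 
   s6     s4   s8 
   s7     s4   s9 
   s8    s10   s8 
   s9     s4   s5 
   s10   s11  s12 
   s11   s11  s13 
 * s12   s11   s8 
   s13   s11   s8 
(> = start, * = accepting)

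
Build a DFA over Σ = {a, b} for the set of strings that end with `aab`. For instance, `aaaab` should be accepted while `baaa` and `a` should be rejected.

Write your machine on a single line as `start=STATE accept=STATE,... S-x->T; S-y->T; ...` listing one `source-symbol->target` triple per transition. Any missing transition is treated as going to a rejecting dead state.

Remember how much of `aab` the current input suffix matches. State s0 means no match yet; s1 means the last symbol is `a`; s2 means the last 2 symbols are `aa`; s3 means the last 3 symbols are `aab`. Only s3 accepts. On a mismatch, fall back to the longest proper suffix that is still a prefix of `aab`.
A 4-state machine:
        a   b  
>  s0   s1  s0 
   s1   s2  s0 
   s2   s2  s3 
 * s3   s1  s0 
(> = start, * = accepting)

start=s0; accept=s3; s0-a->s1; s0-b->s0; s1-a->s2; s1-b->s0; s2-a->s2; s2-b->s3; s3-a->s1; s3-b->s0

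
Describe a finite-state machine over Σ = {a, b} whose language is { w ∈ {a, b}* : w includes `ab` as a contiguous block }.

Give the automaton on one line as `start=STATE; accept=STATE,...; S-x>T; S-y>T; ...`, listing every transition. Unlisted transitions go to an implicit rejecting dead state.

Track how much of `ab` has been matched so far: state q0 is no progress, q2 is the absorbing accept state reached once `ab` has occurred. Intermediate states record partial matches; on a mismatch, fall back to the longest reusable overlap.
With 3 states:
        a   b  
>  q0   q1  q0 
   q1   q1  q2 
 * q2   q2  q2 
(> = start, * = accepting)

start=q0; accept=q2; q0-a>q1; q0-b>q0; q1-a>q1; q1-b>q2; q2-a>q2; q2-b>q2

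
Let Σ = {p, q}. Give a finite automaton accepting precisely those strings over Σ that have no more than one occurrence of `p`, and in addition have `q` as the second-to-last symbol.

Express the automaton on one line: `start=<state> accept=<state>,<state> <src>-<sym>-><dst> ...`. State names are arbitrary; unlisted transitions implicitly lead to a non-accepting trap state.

Handle the two conditions separately and then intersect. The first has 3 states tracking the count of `p`s, saturating at 2; the second has 7 states tracking the last 2 symbols read. A product state is a pair (one from each), accepting exactly when both do.
With 11 states:
          p    q  
>  S0     S1   S2 
   S1     S3   S4 
   S2     S5   S6 
   S3     S3   S7 
   S4     S8   S9 
 * S5     S3   S4 
 * S6     S5   S6 
   S7     S8  S10 
   S8     S3   S7 
 * S9     S8   S9 
   S10    S8  S10 
(> = start, * = accepting)

start=S0 accept=S5,S6,S9 S0-p->S1 S0-q->S2 S1-p->S3 S1-q->S4 S2-p->S5 S2-q->S6 S3-p->S3 S3-q->S7 S4-p->S8 S4-q->S9 S5-p->S3 S5-q->S4 S6-p->S5 S6-q->S6 S7-p->S8 S7-q->S10 S8-p->S3 S8-q->S7 S9-p->S8 S9-q->S9 S10-p->S8 S10-q->S10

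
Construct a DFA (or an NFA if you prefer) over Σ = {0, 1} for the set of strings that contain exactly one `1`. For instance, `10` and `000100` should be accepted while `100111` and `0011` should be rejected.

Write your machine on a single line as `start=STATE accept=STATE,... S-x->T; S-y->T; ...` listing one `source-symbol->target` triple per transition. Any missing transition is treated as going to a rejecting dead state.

start=q0; accept=q1; q0-0->q0; q0-1->q1; q1-0->q1; q1-1->q2; q2-0->q2; q2-1->q2

Count `1`s, saturating at 2: state q0 means no `1` yet, q1 means one `1` seen, q2 means more than one. Each `1` increments (capped at q2); other symbols loop. Accept from {q1}.
With 3 states:
        0   1  
>  q0   q0  q1 
 * q1   q1  q2 
   q2   q2  q2 
(> = start, * = accepting)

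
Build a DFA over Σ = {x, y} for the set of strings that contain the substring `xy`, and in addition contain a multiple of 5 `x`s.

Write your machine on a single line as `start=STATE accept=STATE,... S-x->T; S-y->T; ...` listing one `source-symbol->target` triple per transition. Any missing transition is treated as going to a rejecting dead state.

start=A; accept=K; A-x->B; A-y->A; B-x->C; B-y->D; C-x->E; C-y->F; D-x->F; D-y->D; E-x->G; E-y->H; F-x->H; F-y->F; G-x->I; G-y->J; H-x->J; H-y->H; I-x->B; I-y->K; J-x->K; J-y->J; K-x->D; K-y->K

Handle the two conditions separately and then intersect. One (3 states) tracks whether and how much of `xy` has been seen; the other (5 states) tracks the count of `x`s modulo 5. Each combined state is a pair, one component from each; accept when both components accept.
An 11-state machine:
       x  y 
>  A   B  A 
   B   C  D 
   C   E  F 
   D   F  D 
   E   G  H 
   F   H  F 
   G   I  J 
   H   J  H 
   I   B  K 
   J   K  J 
 * K   D  K 
(> = start, * = accepting)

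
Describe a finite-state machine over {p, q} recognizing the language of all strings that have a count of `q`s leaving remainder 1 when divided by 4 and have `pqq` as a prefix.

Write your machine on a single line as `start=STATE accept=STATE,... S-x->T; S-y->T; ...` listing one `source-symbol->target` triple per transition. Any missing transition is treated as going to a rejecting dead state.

start=s0; accept=s7; s0-p->s1; s0-q->s2; s1-p->s2; s1-q->s3; s2-p->s2; s2-q->s2; s3-p->s2; s3-q->s4; s4-p->s4; s4-q->s5; s5-p->s5; s5-q->s6; s6-p->s6; s6-q->s7; s7-p->s7; s7-q->s4

Run two small machines in parallel and take their product. The first has 4 states tracking the count of `q`s modulo 4; the second has 5 states tracking whether the input so far still matches the prefix `pqq`. A product state is a pair (one from each), accepting exactly when both do. After merging equivalent states the machine shrinks.
An 8-state machine:
        p   q  
>  s0   s1  s2 
   s1   s2  s3 
   s2   s2  s2 
   s3   s2  s4 
   s4   s4  s5 
   s5   s5  s6 
   s6   s6  s7 
 * s7   s7  s4 
(> = start, * = accepting)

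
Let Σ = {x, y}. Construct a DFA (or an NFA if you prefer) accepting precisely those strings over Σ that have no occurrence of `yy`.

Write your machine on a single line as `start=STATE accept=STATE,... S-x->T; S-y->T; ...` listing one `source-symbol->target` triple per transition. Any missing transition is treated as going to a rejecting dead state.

start=q0; accept=q0,q1; q0-x->q0; q0-y->q1; q1-x->q0; q1-y->q2; q2-x->q2; q2-y->q2

Track partial matches of the forbidden pattern `yy`. State q2 is a dead state reached once `yy` has occurred; every other state accepts. q0 means no part of `yy` is currently matched.
        x   y  
>* q0   q0  q1 
 * q1   q0  q2 
   q2   q2  q2 
(> = start, * = accepting)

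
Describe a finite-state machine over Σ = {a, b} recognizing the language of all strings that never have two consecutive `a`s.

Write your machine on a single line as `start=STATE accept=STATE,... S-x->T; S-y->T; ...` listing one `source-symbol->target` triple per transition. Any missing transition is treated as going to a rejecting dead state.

This is the complement of 'contains `aa`'. Use the same substring-matching states — q0 through q2 holding how much of `aa` has just been matched — but flip the accepting set: everything except the trap q2 accepts.
A 3-state machine:
        a   b  
>* q0   q1  q0 
 * q1   q2  q0 
   q2   q2  q2 
(> = start, * = accepting)

start=q0; accept=q0,q1; q0-a->q1; q0-b->q0; q1-a->q2; q1-b->q0; q2-a->q2; q2-b->q2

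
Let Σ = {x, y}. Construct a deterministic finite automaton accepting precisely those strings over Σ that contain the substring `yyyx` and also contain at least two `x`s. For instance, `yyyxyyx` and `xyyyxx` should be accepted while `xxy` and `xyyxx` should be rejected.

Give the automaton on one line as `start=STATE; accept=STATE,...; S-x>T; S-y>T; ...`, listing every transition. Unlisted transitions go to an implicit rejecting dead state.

Build one automaton per condition and run them in lockstep. One (5 states) tracks whether and how much of `yyyx` has been seen; the other (4 states) tracks the count of `x`s, saturating at 3. Each combined state is a pair, one component from each; accept when both components accept. Equivalent product states are then merged.
        x   y  
>  S0   S1  S2 
   S1   S1  S3 
   S2   S1  S4 
   S3   S1  S5 
   S4   S1  S6 
   S5   S1  S7 
   S6   S7  S6 
   S7   S8  S7 
 * S8   S8  S8 
(> = start, * = accepting)

start=S0; accept=S8; S0-x>S1; S0-y>S2; S1-x>S1; S1-y>S3; S2-x>S1; S2-y>S4; S3-x>S1; S3-y>S5; S4-x>S1; S4-y>S6; S5-x>S1; S5-y>S7; S6-x>S7; S6-y>S6; S7-x>S8; S7-y>S7; S8-x>S8; S8-y>S8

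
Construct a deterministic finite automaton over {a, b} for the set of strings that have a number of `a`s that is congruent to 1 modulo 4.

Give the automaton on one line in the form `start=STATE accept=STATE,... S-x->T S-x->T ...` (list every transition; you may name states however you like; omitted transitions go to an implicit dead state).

start=q0 accept=q1 q0-a->q1 q0-b->q0 q1-a->q2 q1-b->q1 q2-a->q3 q2-b->q2 q3-a->q0 q3-b->q3

Keep the running count of `a`s modulo 4: each `a` advances along the cycle q0 → q1 → q2 → q3 → q0 while other symbols loop. Accept at q1.
4 states suffice.
        a   b  
>  q0   q1  q0 
 * q1   q2  q1 
   q2   q3  q2 
   q3   q0  q3 
(> = start, * = accepting)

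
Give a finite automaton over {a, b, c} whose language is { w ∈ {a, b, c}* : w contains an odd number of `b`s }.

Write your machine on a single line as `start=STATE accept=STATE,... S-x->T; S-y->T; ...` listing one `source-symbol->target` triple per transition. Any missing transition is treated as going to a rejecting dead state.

start=q0; accept=q1; q0-a->q0; q0-b->q1; q0-c->q0; q1-a->q1; q1-b->q0; q1-c->q1

The only thing that matters is how many `b`s have appeared, reduced mod 2. Use one state per residue: q0 for 0, …, q1 for 1. Reading `b` moves to the next residue; anything else stays put. q1 is accepting.
With 2 states:
        a   b   c  
>  q0   q0  q1  q0 
 * q1   q1  q0  q1 
(> = start, * = accepting)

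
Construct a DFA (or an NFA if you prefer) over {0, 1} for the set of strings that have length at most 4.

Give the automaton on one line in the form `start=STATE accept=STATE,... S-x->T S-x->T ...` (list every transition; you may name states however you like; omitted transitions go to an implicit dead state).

start=q0 accept=q0,q1,q2,q3,q4 q0-0->q1 q0-1->q1 q1-0->q2 q1-1->q2 q2-0->q3 q2-1->q3 q3-0->q4 q3-1->q4 q4-0->q5 q4-1->q5 q5-0->q5 q5-1->q5

Count input length up to 5: every symbol moves from q0 toward q5, which means 'more than 4' and absorbs. Accept from {q0, q1, q2, q3, q4}.
6 states suffice.
        0   1  
>* q0   q1  q1 
 * q1   q2  q2 
 * q2   q3  q3 
 * q3   q4  q4 
 * q4   q5  q5 
   q5   q5  q5 
(> = start, * = accepting)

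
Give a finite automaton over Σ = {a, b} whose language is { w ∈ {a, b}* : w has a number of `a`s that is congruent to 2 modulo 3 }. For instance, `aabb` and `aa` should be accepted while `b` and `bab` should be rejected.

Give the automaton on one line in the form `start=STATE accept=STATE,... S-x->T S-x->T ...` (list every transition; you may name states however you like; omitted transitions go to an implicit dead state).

start=S0 accept=S2 S0-a->S1 S0-b->S0 S1-a->S2 S1-b->S1 S2-a->S0 S2-b->S2

The only thing that matters is how many `a`s have appeared, reduced mod 3. Use one state per residue: S0 for 0, …, S2 for 2. Reading `a` moves to the next residue; anything else stays put. S2 is accepting.
3 states suffice.
        a   b  
>  S0   S1  S0 
   S1   S2  S1 
 * S2   S0  S2 
(> = start, * = accepting)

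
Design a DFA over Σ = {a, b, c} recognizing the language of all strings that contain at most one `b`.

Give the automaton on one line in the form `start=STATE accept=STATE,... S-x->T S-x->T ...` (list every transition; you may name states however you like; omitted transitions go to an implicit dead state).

start=S0 accept=S0,S1 S0-a->S0 S0-b->S1 S0-c->S0 S1-a->S1 S1-b->S2 S1-c->S1 S2-a->S2 S2-b->S2 S2-c->S2

Only the number of `b`s matters, and only up to 2. Make a chain S0 → S1 → S2 advanced by each `b` (with S2 absorbing); every other symbol self-loops. The accepting set is {S0, S1}.
3 states suffice.
        a   b   c  
>* S0   S0  S1  S0 
 * S1   S1  S2  S1 
   S2   S2  S2  S2 
(> = start, * = accepting)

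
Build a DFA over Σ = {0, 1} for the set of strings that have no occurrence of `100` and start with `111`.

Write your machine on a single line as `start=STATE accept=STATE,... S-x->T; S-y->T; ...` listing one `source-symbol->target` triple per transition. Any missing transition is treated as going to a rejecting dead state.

start=S0; accept=S4,S5; S0-0->S1; S0-1->S2; S1-0->S1; S1-1->S1; S2-0->S1; S2-1->S3; S3-0->S1; S3-1->S4; S4-0->S5; S4-1->S4; S5-0->S1; S5-1->S4

Build one automaton per condition and run them in lockstep. One (4 states) tracks partial matches of the forbidden pattern `100`; the other (5 states) tracks whether the input so far still matches the prefix `111`. Each combined state is a pair, one component from each; accept when both components accept. Minimizing collapses redundant product states.
        0   1  
>  S0   S1  S2 
   S1   S1  S1 
   S2   S1  S3 
   S3   S1  S4 
 * S4   S5  S4 
 * S5   S1  S4 
(> = start, * = accepting)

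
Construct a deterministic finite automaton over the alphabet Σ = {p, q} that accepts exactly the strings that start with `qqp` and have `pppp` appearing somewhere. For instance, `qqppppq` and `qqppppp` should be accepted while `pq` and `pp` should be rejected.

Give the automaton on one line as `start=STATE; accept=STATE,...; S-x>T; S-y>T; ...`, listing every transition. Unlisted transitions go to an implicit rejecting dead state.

Handle the two conditions separately and then intersect. One (5 states) tracks whether the input so far still matches the prefix `qqp`; the other (5 states) tracks whether and how much of `pppp` has been seen. Each combined state is a pair, one component from each; accept when both components accept. Minimizing collapses redundant product states.
A 9-state machine:
       p  q 
>  A   B  C 
   B   B  B 
   C   B  D 
   D   E  B 
   E   F  G 
   F   H  G 
   G   E  G 
   H   I  G 
 * I   I  I 
(> = start, * = accepting)

start=A; accept=I; A-p>B; A-q>C; B-p>B; B-q>B; C-p>B; C-q>D; D-p>E; D-q>B; E-p>F; E-q>G; F-p>H; F-q>G; G-p>E; G-q>G; H-p>I; H-q>G; I-p>I; I-q>I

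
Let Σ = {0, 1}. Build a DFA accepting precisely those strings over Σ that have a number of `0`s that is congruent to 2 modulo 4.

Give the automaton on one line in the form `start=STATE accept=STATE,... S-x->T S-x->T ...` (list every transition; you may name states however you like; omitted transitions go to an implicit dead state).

Keep the running count of `0`s modulo 4: each `0` advances along the cycle s0 → s1 → s2 → s3 → s0 while other symbols loop. Accept at s2.
With 4 states:
        0   1  
>  s0   s1  s0 
   s1   s2  s1 
 * s2   s3  s2 
   s3   s0  s3 
(> = start, * = accepting)

start=s0 accept=s2 s0-0->s1 s0-1->s0 s1-0->s2 s1-1->s1 s2-0->s3 s2-1->s2 s3-0->s0 s3-1->s3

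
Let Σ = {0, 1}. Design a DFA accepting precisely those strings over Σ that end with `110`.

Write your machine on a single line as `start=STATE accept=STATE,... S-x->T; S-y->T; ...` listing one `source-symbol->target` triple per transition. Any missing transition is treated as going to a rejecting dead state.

start=s0; accept=s3; s0-0->s0; s0-1->s1; s1-0->s0; s1-1->s2; s2-0->s3; s2-1->s2; s3-0->s0; s3-1->s1

Remember how much of `110` the current input suffix matches. State s0 means no match yet; s1 means the last symbol is `1`; s2 means the last 2 symbols are `11`; s3 means the last 3 symbols are `110`. Only s3 accepts. On a mismatch, fall back to the longest proper suffix that is still a prefix of `110`.
A 4-state machine:
        0   1  
>  s0   s0  s1 
   s1   s0  s2 
   s2   s3  s2 
 * s3   s0  s1 
(> = start, * = accepting)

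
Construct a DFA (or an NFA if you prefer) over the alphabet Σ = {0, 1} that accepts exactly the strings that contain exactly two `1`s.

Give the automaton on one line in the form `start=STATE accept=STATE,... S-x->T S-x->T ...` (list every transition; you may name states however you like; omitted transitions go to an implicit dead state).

Count `1`s, saturating at 3: states A through C mean 0 through 2 `1`s seen; D means more than 2. Each `1` increments (capped at D); other symbols loop. Accept from {C}.
With 4 states:
       0  1 
>  A   A  B 
   B   B  C 
 * C   C  D 
   D   D  D 
(> = start, * = accepting)

start=A accept=C A-0->A A-1->B B-0->B B-1->C C-0->C C-1->D D-0->D D-1->D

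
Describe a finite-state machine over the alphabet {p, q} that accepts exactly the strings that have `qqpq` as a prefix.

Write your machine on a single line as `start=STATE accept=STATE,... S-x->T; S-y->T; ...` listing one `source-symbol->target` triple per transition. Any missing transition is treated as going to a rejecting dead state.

Walk along `qqpq` while the input agrees: from S0 take `q` to S1, and so on. Any deviation drops to the rejecting sink S5. Once S4 is reached the prefix is confirmed and every continuation is accepted.
6 states suffice.
        p   q  
>  S0   S5  S1 
   S1   S5  S2 
   S2   S3  S5 
   S3   S5  S4 
 * S4   S4  S4 
   S5   S5  S5 
(> = start, * = accepting)

start=S0; accept=S4; S0-p->S5; S0-q->S1; S1-p->S5; S1-q->S2; S2-p->S3; S2-q->S5; S3-p->S5; S3-q->S4; S4-p->S4; S4-q->S4; S5-p->S5; S5-q->S5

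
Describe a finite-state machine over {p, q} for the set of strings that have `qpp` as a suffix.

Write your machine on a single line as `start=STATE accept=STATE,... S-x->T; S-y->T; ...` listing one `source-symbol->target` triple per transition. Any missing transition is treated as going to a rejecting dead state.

Remember how much of `qpp` the current input suffix matches. State A means no match yet; B means the last symbol is `q`; C means the last 2 symbols are `qp`; D means the last 3 symbols are `qpp`. Only D accepts. On a mismatch, fall back to the longest proper suffix that is still a prefix of `qpp`.
       p  q 
>  A   A  B 
   B   C  B 
   C   D  B 
 * D   A  B 
(> = start, * = accepting)

start=A; accept=D; A-p->A; A-q->B; B-p->C; B-q->B; C-p->D; C-q->B; D-p->A; D-q->B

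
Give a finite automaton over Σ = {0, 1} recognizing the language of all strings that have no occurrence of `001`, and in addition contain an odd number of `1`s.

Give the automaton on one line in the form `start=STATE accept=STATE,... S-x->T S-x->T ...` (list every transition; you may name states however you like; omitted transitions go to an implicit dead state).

Build one automaton per condition and run them in lockstep. One (4 states) tracks partial matches of the forbidden pattern `001`; the other (2 states) tracks the count of `1`s modulo 2. Each combined state is a pair, one component from each; accept when both components accept. Minimizing collapses redundant product states.
        0   1  
>  s0   s1  s2 
   s1   s3  s2 
 * s2   s4  s0 
   s3   s3  s3 
 * s4   s5  s0 
 * s5   s5  s3 
(> = start, * = accepting)

start=s0 accept=s2,s4,s5 s0-0->s1 s0-1->s2 s1-0->s3 s1-1->s2 s2-0->s4 s2-1->s0 s3-0->s3 s3-1->s3 s4-0->s5 s4-1->s0 s5-0->s5 s5-1->s3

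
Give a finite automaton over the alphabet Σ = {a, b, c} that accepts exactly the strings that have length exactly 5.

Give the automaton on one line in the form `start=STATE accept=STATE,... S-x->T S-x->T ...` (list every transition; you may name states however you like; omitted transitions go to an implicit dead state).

Count input length up to 6: every symbol moves from q0 toward q6, which means 'more than 5' and absorbs. Accept from {q5}.
        a   b   c  
>  q0   q1  q1  q1 
   q1   q2  q2  q2 
   q2   q3  q3  q3 
   q3   q4  q4  q4 
   q4   q5  q5  q5 
 * q5   q6  q6  q6 
   q6   q6  q6  q6 
(> = start, * = accepting)

start=q0 accept=q5 q0-a->q1 q0-b->q1 q0-c->q1 q1-a->q2 q1-b->q2 q1-c->q2 q2-a->q3 q2-b->q3 q2-c->q3 q3-a->q4 q3-b->q4 q3-c->q4 q4-a->q5 q4-b->q5 q4-c->q5 q5-a->q6 q5-b->q6 q5-c->q6 q6-a->q6 q6-b->q6 q6-c->q6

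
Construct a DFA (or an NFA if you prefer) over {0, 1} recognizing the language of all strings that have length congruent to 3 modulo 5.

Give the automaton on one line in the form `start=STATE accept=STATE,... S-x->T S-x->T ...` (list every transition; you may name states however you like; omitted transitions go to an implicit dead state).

start=q0 accept=q3 q0-0->q1 q0-1->q1 q1-0->q2 q1-1->q2 q2-0->q3 q2-1->q3 q3-0->q4 q3-1->q4 q4-0->q0 q4-1->q0

Count input length modulo 5: every symbol advances one step around the cycle q0 → q1 → q2 → q3 → q4 → q0. Accept at q3.
A 5-state machine:
        0   1  
>  q0   q1  q1 
   q1   q2  q2 
   q2   q3  q3 
 * q3   q4  q4 
   q4   q0  q0 
(> = start, * = accepting)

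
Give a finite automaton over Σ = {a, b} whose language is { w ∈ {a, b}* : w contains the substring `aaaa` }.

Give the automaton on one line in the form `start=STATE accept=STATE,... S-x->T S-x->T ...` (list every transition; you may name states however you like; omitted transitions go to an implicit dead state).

start=S0 accept=S4 S0-a->S1 S0-b->S0 S1-a->S2 S1-b->S0 S2-a->S3 S2-b->S0 S3-a->S4 S3-b->S0 S4-a->S4 S4-b->S4

Track how much of `aaaa` has been matched so far: state S0 is no progress, S4 is the absorbing accept state reached once `aaaa` has occurred. Intermediate states record partial matches; on a mismatch, fall back to the longest reusable overlap.
        a   b  
>  S0   S1  S0 
   S1   S2  S0 
   S2   S3  S0 
   S3   S4  S0 
 * S4   S4  S4 
(> = start, * = accepting)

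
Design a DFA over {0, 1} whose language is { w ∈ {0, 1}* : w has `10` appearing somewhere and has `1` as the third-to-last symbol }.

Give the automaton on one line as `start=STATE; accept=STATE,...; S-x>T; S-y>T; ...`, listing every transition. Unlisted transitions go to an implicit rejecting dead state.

Run two small machines in parallel and take their product. One (3 states) tracks whether and how much of `10` has been seen; the other (15 states) tracks the last 3 symbols read. Each combined state is a pair, one component from each; accept when both components accept. Minimizing collapses redundant product states.
With 11 states:
       0  1 
>  A   A  B 
   B   C  D 
   C   E  F 
   D   G  D 
 * E   H  I 
 * F   C  J 
 * G   E  F 
   H   H  I 
   I   C  J 
   J   G  K 
 * K   G  K 
(> = start, * = accepting)

start=A; accept=E,F,G,K; A-0>A; A-1>B; B-0>C; B-1>D; C-0>E; C-1>F; D-0>G; D-1>D; E-0>H; E-1>I; F-0>C; F-1>J; G-0>E; G-1>F; H-0>H; H-1>I; I-0>C; I-1>J; J-0>G; J-1>K; K-0>G; K-1>K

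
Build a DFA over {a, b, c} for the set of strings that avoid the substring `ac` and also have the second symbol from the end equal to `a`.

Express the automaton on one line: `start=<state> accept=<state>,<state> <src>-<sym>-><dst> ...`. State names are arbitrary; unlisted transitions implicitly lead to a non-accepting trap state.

Handle the two conditions separately and then intersect. One (3 states) tracks partial matches of the forbidden pattern `ac`; the other (13 states) tracks the last 2 symbols read. Each combined state is a pair, one component from each; accept when both components accept. After merging equivalent states the machine shrinks.
        a   b   c  
>  S0   S1  S0  S0 
   S1   S2  S3  S4 
 * S2   S2  S3  S4 
 * S3   S1  S0  S0 
   S4   S4  S4  S4 
(> = start, * = accepting)

start=S0 accept=S2,S3 S0-a->S1 S0-b->S0 S0-c->S0 S1-a->S2 S1-b->S3 S1-c->S4 S2-a->S2 S2-b->S3 S2-c->S4 S3-a->S1 S3-b->S0 S3-c->S0 S4-a->S4 S4-b->S4 S4-c->S4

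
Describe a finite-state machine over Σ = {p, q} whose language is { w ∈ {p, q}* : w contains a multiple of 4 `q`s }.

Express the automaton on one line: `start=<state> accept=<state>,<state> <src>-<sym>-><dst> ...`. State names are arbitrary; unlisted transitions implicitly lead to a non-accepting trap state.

start=S0 accept=S0 S0-p->S0 S0-q->S1 S1-p->S1 S1-q->S2 S2-p->S2 S2-q->S3 S3-p->S3 S3-q->S0

The only thing that matters is how many `q`s have appeared, reduced mod 4. Use one state per residue: S0 for 0, …, S3 for 3. Reading `q` moves to the next residue; anything else stays put. S0 is accepting.
With 4 states:
        p   q  
>* S0   S0  S1 
   S1   S1  S2 
   S2   S2  S3 
   S3   S3  S0 
(> = start, * = accepting)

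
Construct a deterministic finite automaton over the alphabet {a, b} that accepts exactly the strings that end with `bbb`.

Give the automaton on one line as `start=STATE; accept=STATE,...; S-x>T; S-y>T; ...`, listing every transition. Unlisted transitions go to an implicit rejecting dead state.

Let each state record the length of the longest suffix of the input read so far that is also a prefix of `bbb`. S1 means the last symbol is `b`; S2 means the last 2 symbols are `bb`; S3 means the last 3 symbols are `bbb`. Accept only at S3, where the string currently ends in `bbb`.
        a   b  
>  S0   S0  S1 
   S1   S0  S2 
   S2   S0  S3 
 * S3   S0  S3 
(> = start, * = accepting)

start=S0; accept=S3; S0-a>S0; S0-b>S1; S1-a>S0; S1-b>S2; S2-a>S0; S2-b>S3; S3-a>S0; S3-b>S3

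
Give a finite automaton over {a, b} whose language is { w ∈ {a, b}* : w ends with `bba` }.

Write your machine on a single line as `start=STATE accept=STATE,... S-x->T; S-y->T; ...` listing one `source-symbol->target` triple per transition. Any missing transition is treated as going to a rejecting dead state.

start=q0; accept=q3; q0-a->q0; q0-b->q1; q1-a->q0; q1-b->q2; q2-a->q3; q2-b->q2; q3-a->q0; q3-b->q1

Remember how much of `bba` the current input suffix matches. State q0 means no match yet; q1 means the last symbol is `b`; q2 means the last 2 symbols are `bb`; q3 means the last 3 symbols are `bba`. Only q3 accepts. On a mismatch, fall back to the longest proper suffix that is still a prefix of `bba`.
A 4-state machine:
        a   b  
>  q0   q0  q1 
   q1   q0  q2 
   q2   q3  q2 
 * q3   q0  q1 
(> = start, * = accepting)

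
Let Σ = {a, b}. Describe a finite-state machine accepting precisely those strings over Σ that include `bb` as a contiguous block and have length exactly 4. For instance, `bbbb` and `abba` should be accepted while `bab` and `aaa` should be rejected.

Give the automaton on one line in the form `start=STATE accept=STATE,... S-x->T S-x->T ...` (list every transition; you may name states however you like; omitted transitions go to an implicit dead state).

start=q0 accept=q11 q0-a->q1 q0-b->q2 q1-a->q3 q1-b->q4 q2-a->q3 q2-b->q5 q3-a->q6 q3-b->q7 q4-a->q6 q4-b->q8 q5-a->q8 q5-b->q8 q6-a->q9 q6-b->q10 q7-a->q9 q7-b->q11 q8-a->q11 q8-b->q11 q9-a->q12 q9-b->q13 q10-a->q12 q10-b->q14 q11-a->q14 q11-b->q14 q12-a->q12 q12-b->q13 q13-a->q12 q13-b->q14 q14-a->q14 q14-b->q14

Handle the two conditions separately and then intersect. One (3 states) tracks whether and how much of `bb` has been seen; the other (6 states) tracks the input length, saturating at 5. Each combined state is a pair, one component from each; accept when both components accept.
A 15-state machine:
          a    b  
>  q0     q1   q2 
   q1     q3   q4 
   q2     q3   q5 
   q3     q6   q7 
   q4     q6   q8 
   q5     q8   q8 
   q6     q9  q10 
   q7     q9  q11 
   q8    q11  q11 
   q9    q12  q13 
   q10   q12  q14 
 * q11   q14  q14 
   q12   q12  q13 
   q13   q12  q14 
   q14   q14  q14 
(> = start, * = accepting)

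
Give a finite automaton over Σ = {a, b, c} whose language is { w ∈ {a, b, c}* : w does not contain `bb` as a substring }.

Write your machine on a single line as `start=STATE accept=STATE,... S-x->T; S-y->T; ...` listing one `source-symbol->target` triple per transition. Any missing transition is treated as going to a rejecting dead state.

start=s0; accept=s0,s1; s0-a->s0; s0-b->s1; s0-c->s0; s1-a->s0; s1-b->s2; s1-c->s0; s2-a->s2; s2-b->s2; s2-c->s2

This is the complement of 'contains `bb`'. Use the same substring-matching states — s0 through s2 holding how much of `bb` has just been matched — but flip the accepting set: everything except the trap s2 accepts.
        a   b   c  
>* s0   s0  s1  s0 
 * s1   s0  s2  s0 
   s2   s2  s2  s2 
(> = start, * = accepting)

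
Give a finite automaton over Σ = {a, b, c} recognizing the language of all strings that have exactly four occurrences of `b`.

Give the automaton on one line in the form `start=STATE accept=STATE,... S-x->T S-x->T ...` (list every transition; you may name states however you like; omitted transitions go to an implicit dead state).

start=s0 accept=s4 s0-a->s0 s0-b->s1 s0-c->s0 s1-a->s1 s1-b->s2 s1-c->s1 s2-a->s2 s2-b->s3 s2-c->s2 s3-a->s3 s3-b->s4 s3-c->s3 s4-a->s4 s4-b->s5 s4-c->s4 s5-a->s5 s5-b->s5 s5-c->s5

Only the number of `b`s matters, and only up to 5. Make a chain s0 → s1 → s2 → s3 → s4 → s5 advanced by each `b` (with s5 absorbing); every other symbol self-loops. The accepting set is {s4}.
6 states suffice.
        a   b   c  
>  s0   s0  s1  s0 
   s1   s1  s2  s1 
   s2   s2  s3  s2 
   s3   s3  s4  s3 
 * s4   s4  s5  s4 
   s5   s5  s5  s5 
(> = start, * = accepting)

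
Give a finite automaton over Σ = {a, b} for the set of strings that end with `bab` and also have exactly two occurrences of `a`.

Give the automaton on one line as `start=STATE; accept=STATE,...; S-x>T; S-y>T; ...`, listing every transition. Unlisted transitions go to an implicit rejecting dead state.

Run two small machines in parallel and take their product. One (4 states) tracks how much of the suffix `bab` has currently been matched; the other (4 states) tracks the count of `a`s, saturating at 3. Each combined state is a pair, one component from each; accept when both components accept. Equivalent product states are then merged.
        a   b  
>  q0   q1  q0 
   q1   q2  q3 
   q2   q2  q2 
   q3   q4  q3 
   q4   q2  q5 
 * q5   q2  q2 
(> = start, * = accepting)

start=q0; accept=q5; q0-a>q1; q0-b>q0; q1-a>q2; q1-b>q3; q2-a>q2; q2-b>q2; q3-a>q4; q3-b>q3; q4-a>q2; q4-b>q5; q5-a>q2; q5-b>q2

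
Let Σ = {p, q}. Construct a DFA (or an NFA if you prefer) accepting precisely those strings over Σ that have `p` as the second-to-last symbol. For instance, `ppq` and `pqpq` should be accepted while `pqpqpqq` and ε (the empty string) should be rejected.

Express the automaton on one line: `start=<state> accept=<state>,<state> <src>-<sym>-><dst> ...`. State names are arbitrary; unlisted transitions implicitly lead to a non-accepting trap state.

start=s0 accept=s3,s4 s0-p->s1 s0-q->s2 s1-p->s3 s1-q->s4 s2-p->s5 s2-q->s6 s3-p->s3 s3-q->s4 s4-p->s5 s4-q->s6 s5-p->s3 s5-q->s4 s6-p->s5 s6-q->s6

A DFA must remember the last 2 symbols (since which symbol is second-to-last isn't known until the input ends). Use one state per possible window of the last ≤2 symbols; accept from those whose window starts with `p`.
        p   q  
>  s0   s1  s2 
   s1   s3  s4 
   s2   s5  s6 
 * s3   s3  s4 
 * s4   s5  s6 
   s5   s3  s4 
   s6   s5  s6 
(> = start, * = accepting)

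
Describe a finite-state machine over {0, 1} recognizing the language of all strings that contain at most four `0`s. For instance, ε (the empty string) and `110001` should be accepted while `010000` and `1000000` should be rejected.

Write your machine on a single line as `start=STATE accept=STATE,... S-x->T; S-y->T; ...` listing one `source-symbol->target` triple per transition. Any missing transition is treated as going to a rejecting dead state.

Count `0`s, saturating at 5: states q0 through q4 mean 0 through 4 `0`s seen; q5 means more than 4. Each `0` increments (capped at q5); other symbols loop. Accept from {q0, q1, q2, q3, q4}.
A 6-state machine:
        0   1  
>* q0   q1  q0 
 * q1   q2  q1 
 * q2   q3  q2 
 * q3   q4  q3 
 * q4   q5  q4 
   q5   q5  q5 
(> = start, * = accepting)

start=q0; accept=q0,q1,q2,q3,q4; q0-0->q1; q0-1->q0; q1-0->q2; q1-1->q1; q2-0->q3; q2-1->q2; q3-0->q4; q3-1->q3; q4-0->q5; q4-1->q4; q5-0->q5; q5-1->q5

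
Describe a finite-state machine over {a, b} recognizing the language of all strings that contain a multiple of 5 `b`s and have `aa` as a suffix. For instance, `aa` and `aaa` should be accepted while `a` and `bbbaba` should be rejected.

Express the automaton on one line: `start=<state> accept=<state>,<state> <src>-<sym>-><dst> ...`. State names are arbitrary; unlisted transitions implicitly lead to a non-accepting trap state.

Run two small machines in parallel and take their product. The first has 5 states tracking the count of `b`s modulo 5; the second has 3 states tracking how much of the suffix `aa` has currently been matched. A product state is a pair (one from each), accepting exactly when both do. Equivalent product states are then merged.
7 states suffice.
        a   b  
>  S0   S1  S2 
   S1   S3  S2 
   S2   S2  S4 
 * S3   S3  S2 
   S4   S4  S5 
   S5   S5  S6 
   S6   S6  S0 
(> = start, * = accepting)

start=S0 accept=S3 S0-a->S1 S0-b->S2 S1-a->S3 S1-b->S2 S2-a->S2 S2-b->S4 S3-a->S3 S3-b->S2 S4-a->S4 S4-b->S5 S5-a->S5 S5-b->S6 S6-a->S6 S6-b->S0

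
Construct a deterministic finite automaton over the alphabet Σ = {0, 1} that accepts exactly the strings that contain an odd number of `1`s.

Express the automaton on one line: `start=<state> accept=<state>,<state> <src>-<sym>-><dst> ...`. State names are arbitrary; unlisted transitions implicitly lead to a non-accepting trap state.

The only thing that matters is how many `1`s have appeared, reduced mod 2. Use one state per residue: s0 for 0, …, s1 for 1. Reading `1` moves to the next residue; anything else stays put. s1 is accepting.
        0   1  
>  s0   s0  s1 
 * s1   s1  s0 
(> = start, * = accepting)

start=s0 accept=s1 s0-0->s0 s0-1->s1 s1-0->s1 s1-1->s0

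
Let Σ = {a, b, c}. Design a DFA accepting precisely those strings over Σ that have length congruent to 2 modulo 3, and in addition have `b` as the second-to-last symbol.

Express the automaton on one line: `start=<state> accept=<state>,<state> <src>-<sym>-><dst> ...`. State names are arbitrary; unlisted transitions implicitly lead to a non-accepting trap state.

Handle the two conditions separately and then intersect. One (3 states) tracks the input length modulo 3; the other (13 states) tracks the last 2 symbols read. Each combined state is a pair, one component from each; accept when both components accept. Equivalent product states are then merged.
        a   b   c  
>  q0   q1  q2  q1 
   q1   q3  q3  q3 
   q2   q4  q4  q4 
   q3   q0  q0  q0 
 * q4   q0  q0  q0 
(> = start, * = accepting)

start=q0 accept=q4 q0-a->q1 q0-b->q2 q0-c->q1 q1-a->q3 q1-b->q3 q1-c->q3 q2-a->q4 q2-b->q4 q2-c->q4 q3-a->q0 q3-b->q0 q3-c->q0 q4-a->q0 q4-b->q0 q4-c->q0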